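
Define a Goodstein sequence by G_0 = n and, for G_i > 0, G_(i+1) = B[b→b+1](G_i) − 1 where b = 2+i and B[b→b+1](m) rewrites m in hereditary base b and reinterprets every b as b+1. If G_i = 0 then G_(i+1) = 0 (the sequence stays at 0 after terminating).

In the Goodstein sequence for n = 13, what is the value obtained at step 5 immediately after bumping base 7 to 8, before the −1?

134219480

G_0=13  [base 2] 2^(2 + 1) + 2^2 + 1  →[2↦3]→  3^(3 + 1) + 3^3 + 1 = 109  −1 ⇒ G_1=108
G_1=108  [base 3] 3^(3 + 1) + 3^3  →[3↦4]→  4^(4 + 1) + 4^4 = 1280  −1 ⇒ G_2=1279
G_2=1279  [base 4] 4^(4 + 1) + 3·4^3 + 3·4^2 + 3·4 + 3  →[4↦5]→  5^(5 + 1) + 3·5^3 + 3·5^2 + 3·5 + 3 = 16093  −1 ⇒ G_3=16092
G_3=16092  [base 5] 5^(5 + 1) + 3·5^3 + 3·5^2 + 3·5 + 2  →[5↦6]→  6^(6 + 1) + 3·6^3 + 3·6^2 + 3·6 + 2 = 280712  −1 ⇒ G_4=280711
G_4=280711  [base 6] 6^(6 + 1) + 3·6^3 + 3·6^2 + 3·6 + 1  →[6↦7]→  7^(7 + 1) + 3·7^3 + 3·7^2 + 3·7 + 1 = 5765999  −1 ⇒ G_5=5765998
G_5=5765998  [base 7] 7^(7 + 1) + 3·7^3 + 3·7^2 + 3·7  →[7↦8]→  8^(8 + 1) + 3·8^3 + 3·8^2 + 3·8 = 134219480  −1 ⇒ G_6=134219479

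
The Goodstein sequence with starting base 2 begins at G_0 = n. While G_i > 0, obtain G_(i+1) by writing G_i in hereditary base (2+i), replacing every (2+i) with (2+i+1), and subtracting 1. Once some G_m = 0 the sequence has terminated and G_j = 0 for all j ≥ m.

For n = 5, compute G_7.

2454

i=0: 5 = 2^2 + 1 (b=2); 2→3: 3^3 + 1 = 28; 28−1 = 27
i=1: 27 = 3^3 (b=3); 3→4: 4^4 = 256; 256−1 = 255
i=2: 255 = 3·4^3 + 3·4^2 + 3·4 + 3 (b=4); 4→5: 3·5^3 + 3·5^2 + 3·5 + 3 = 468; 468−1 = 467
i=3: 467 = 3·5^3 + 3·5^2 + 3·5 + 2 (b=5); 5→6: 3·6^3 + 3·6^2 + 3·6 + 2 = 776; 776−1 = 775
i=4: 775 = 3·6^3 + 3·6^2 + 3·6 + 1 (b=6); 6→7: 3·7^3 + 3·7^2 + 3·7 + 1 = 1198; 1198−1 = 1197
i=5: 1197 = 3·7^3 + 3·7^2 + 3·7 (b=7); 7→8: 3·8^3 + 3·8^2 + 3·8 = 1752; 1752−1 = 1751
i=6: 1751 = 3·8^3 + 3·8^2 + 2·8 + 7 (b=8); 8→9: 3·9^3 + 3·9^2 + 2·9 + 7 = 2455; 2455−1 = 2454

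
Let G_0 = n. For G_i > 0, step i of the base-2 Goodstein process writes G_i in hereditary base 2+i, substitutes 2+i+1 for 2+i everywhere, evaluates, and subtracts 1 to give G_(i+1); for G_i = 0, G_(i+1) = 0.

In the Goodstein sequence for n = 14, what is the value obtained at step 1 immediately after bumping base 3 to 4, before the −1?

base 2: 14 = 2^(2 + 1) + 2^2 + 2; at 3: 3^(3 + 1) + 3^3 + 3 = 111; next = 110
base 3: 110 = 3^(3 + 1) + 3^3 + 2; at 4: 4^(4 + 1) + 4^4 + 2 = 1282; next = 1281

1282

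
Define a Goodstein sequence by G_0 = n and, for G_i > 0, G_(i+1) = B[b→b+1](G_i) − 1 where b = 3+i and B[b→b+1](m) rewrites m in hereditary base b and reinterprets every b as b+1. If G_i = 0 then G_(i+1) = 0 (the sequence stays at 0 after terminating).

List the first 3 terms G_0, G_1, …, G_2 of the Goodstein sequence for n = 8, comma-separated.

8, 9, 10

(0) 8|_3 = 2·3 + 2 ↦ 2·4 + 2|_4 = 10 ⇒ 9
(1) 9|_4 = 2·4 + 1 ↦ 2·5 + 1|_5 = 11 ⇒ 10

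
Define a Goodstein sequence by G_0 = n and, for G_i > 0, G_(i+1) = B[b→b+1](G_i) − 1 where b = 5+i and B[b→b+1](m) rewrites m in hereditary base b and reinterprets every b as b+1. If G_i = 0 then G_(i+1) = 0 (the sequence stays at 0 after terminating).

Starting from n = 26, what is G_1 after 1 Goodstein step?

G_0=26  [base 5] 5^2 + 1  →[5↦6]→  6^2 + 1 = 37  −1 ⇒ G_1=36
G_1=36  [base 6] 6^2  →[6↦7]→  7^2 = 49  −1 ⇒ G_2=48

36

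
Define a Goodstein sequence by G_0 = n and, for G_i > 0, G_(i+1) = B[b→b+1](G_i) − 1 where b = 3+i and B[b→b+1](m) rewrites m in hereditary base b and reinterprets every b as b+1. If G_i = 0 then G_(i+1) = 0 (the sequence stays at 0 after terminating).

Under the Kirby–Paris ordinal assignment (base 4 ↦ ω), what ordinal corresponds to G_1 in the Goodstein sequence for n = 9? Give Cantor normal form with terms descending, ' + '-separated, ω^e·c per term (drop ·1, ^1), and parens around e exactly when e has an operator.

G_0=9  [base 3] 3^2  →[3↦4]→  4^2 = 16  −1 ⇒ G_1=15
G_1=15  [base 4] 3·4 + 3  →[4↦5]→  3·5 + 3 = 18  −1 ⇒ G_2=17

ω·3 + 3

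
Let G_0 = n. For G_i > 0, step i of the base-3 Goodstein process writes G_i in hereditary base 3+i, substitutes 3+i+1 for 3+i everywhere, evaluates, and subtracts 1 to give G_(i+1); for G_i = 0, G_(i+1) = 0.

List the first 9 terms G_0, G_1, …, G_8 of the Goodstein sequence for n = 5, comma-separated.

G_0 = 5. HB_3(5) = 3 + 2. Bump = 6. G_1 = 5.
G_1 = 5. HB_4(5) = 4 + 1. Bump = 6. G_2 = 5.
G_2 = 5. HB_5(5) = 5. Bump = 6. G_3 = 5.
G_3 = 5. HB_6(5) = 5. Bump = 5. G_4 = 4.
G_4 = 4. HB_7(4) = 4. Bump = 4. G_5 = 3.
G_5 = 3. HB_8(3) = 3. Bump = 3. G_6 = 2.
G_6 = 2. HB_9(2) = 2. Bump = 2. G_7 = 1.
G_7 = 1. HB_10(1) = 1. Bump = 1. G_8 = 0.

5, 5, 5, 5, 4, 3, 2, 1, 0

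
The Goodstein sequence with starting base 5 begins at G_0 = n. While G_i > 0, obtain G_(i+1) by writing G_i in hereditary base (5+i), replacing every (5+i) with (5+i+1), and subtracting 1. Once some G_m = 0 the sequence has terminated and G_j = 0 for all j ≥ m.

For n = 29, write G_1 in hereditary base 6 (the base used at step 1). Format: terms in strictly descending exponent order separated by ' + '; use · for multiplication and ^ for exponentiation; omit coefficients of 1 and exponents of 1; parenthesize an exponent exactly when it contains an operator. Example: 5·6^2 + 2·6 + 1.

(0) 29|_5 = 5^2 + 4 ↦ 6^2 + 4|_6 = 40 ⇒ 39
(1) 39|_6 = 6^2 + 3 ↦ 7^2 + 3|_7 = 52 ⇒ 51

6^2 + 3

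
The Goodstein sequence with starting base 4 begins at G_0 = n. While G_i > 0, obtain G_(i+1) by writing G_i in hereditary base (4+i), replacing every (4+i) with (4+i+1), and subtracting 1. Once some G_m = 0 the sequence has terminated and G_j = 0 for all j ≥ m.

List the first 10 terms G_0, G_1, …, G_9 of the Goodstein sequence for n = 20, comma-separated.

i=0: 20 = 4^2 + 4 (b=4); 4→5: 5^2 + 5 = 30; 30−1 = 29
i=1: 29 = 5^2 + 4 (b=5); 5→6: 6^2 + 4 = 40; 40−1 = 39
i=2: 39 = 6^2 + 3 (b=6); 6→7: 7^2 + 3 = 52; 52−1 = 51
i=3: 51 = 7^2 + 2 (b=7); 7→8: 8^2 + 2 = 66; 66−1 = 65
i=4: 65 = 8^2 + 1 (b=8); 8→9: 9^2 + 1 = 82; 82−1 = 81
i=5: 81 = 9^2 (b=9); 9→10: 10^2 = 100; 100−1 = 99
i=6: 99 = 9·10 + 9 (b=10); 10→11: 9·11 + 9 = 108; 108−1 = 107
i=7: 107 = 9·11 + 8 (b=11); 11→12: 9·12 + 8 = 116; 116−1 = 115
i=8: 115 = 9·12 + 7 (b=12); 12→13: 9·13 + 7 = 124; 124−1 = 123

20, 29, 39, 51, 65, 81, 99, 107, 115, 123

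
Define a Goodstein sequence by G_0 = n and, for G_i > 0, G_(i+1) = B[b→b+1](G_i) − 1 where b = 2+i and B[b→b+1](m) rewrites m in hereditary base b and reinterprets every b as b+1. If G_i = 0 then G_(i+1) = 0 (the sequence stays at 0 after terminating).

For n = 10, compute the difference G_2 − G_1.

942

[0] 10 ≡ 2^(2 + 1) + 2 (base 2). Lift 3: 84. −1: 83.
[1] 83 ≡ 3^(3 + 1) + 2 (base 3). Lift 4: 1026. −1: 1025.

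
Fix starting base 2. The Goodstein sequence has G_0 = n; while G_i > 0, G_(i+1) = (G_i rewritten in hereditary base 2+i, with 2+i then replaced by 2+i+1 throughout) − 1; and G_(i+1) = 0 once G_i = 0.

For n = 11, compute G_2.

1027

step 0: 11 = 2^(2 + 1) + 2 + 1; sub 3 for 2: 3^(3 + 1) + 3 + 1; = 85; G_1 = 85−1 = 84
step 1: 84 = 3^(3 + 1) + 3; sub 4 for 3: 4^(4 + 1) + 4; = 1028; G_2 = 1028−1 = 1027
step 2: 1027 = 4^(4 + 1) + 3; sub 5 for 4: 5^(5 + 1) + 3; = 15628; G_3 = 15628−1 = 15627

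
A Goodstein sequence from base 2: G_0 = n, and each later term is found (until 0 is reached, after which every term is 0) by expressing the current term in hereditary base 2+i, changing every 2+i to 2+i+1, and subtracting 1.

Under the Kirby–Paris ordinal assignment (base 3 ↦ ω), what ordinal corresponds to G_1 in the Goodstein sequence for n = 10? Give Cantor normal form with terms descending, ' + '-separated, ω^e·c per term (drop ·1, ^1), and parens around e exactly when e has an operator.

[0] 10 ≡ 2^(2 + 1) + 2 (base 2). Lift 3: 84. −1: 83.
[1] 83 ≡ 3^(3 + 1) + 2 (base 3). Lift 4: 1026. −1: 1025.

ω^(ω + 1) + 2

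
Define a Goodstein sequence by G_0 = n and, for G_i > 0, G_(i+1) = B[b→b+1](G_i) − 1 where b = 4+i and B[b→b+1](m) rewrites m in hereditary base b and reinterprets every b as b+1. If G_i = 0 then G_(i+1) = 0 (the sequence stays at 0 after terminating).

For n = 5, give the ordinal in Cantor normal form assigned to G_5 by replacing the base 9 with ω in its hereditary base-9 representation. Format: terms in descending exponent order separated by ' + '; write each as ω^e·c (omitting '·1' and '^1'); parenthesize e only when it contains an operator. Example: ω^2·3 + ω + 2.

2

G_0 = 5. HB_4(5) = 4 + 1. Bump = 6. G_1 = 5.
G_1 = 5. HB_5(5) = 5. Bump = 6. G_2 = 5.
G_2 = 5. HB_6(5) = 5. Bump = 5. G_3 = 4.
G_3 = 4. HB_7(4) = 4. Bump = 4. G_4 = 3.
G_4 = 3. HB_8(3) = 3. Bump = 3. G_5 = 2.
G_5 = 2. HB_9(2) = 2. Bump = 2. G_6 = 1.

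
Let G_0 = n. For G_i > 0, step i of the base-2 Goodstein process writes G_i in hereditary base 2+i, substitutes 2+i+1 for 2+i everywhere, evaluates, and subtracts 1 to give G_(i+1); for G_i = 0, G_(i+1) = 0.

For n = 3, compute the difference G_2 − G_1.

G_0 = 3. HB_2(3) = 2 + 1. Bump = 4. G_1 = 3.
G_1 = 3. HB_3(3) = 3. Bump = 4. G_2 = 3.

0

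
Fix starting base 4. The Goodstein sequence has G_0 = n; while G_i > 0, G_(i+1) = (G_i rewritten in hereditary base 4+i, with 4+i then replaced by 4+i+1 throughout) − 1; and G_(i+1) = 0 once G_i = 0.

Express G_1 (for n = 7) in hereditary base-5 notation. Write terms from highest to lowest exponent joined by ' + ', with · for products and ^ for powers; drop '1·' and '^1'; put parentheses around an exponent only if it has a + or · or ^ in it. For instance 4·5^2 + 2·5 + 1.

base 4: 7 = 4 + 3; at 5: 5 + 3 = 8; next = 7
base 5: 7 = 5 + 2; at 6: 6 + 2 = 8; next = 7

5 + 2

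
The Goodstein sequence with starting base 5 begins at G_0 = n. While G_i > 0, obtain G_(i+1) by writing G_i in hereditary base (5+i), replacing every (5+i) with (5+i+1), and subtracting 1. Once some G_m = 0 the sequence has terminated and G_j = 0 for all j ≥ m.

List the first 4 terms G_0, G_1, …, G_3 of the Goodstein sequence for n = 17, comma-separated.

17, 19, 21, 23

[0] 17 ≡ 3·5 + 2 (base 5). Lift 6: 20. −1: 19.
[1] 19 ≡ 3·6 + 1 (base 6). Lift 7: 22. −1: 21.
[2] 21 ≡ 3·7 (base 7). Lift 8: 24. −1: 23.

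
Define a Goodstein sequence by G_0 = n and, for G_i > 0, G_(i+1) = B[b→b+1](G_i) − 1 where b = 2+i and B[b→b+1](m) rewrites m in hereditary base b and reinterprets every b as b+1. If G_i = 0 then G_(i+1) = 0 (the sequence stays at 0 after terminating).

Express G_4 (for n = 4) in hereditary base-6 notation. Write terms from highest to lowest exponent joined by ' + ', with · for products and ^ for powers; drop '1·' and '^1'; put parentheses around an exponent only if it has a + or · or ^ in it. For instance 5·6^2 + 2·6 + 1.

2·6^2 + 6 + 5

G_0=4  [base 2] 2^2  →[2↦3]→  3^3 = 27  −1 ⇒ G_1=26
G_1=26  [base 3] 2·3^2 + 2·3 + 2  →[3↦4]→  2·4^2 + 2·4 + 2 = 42  −1 ⇒ G_2=41
G_2=41  [base 4] 2·4^2 + 2·4 + 1  →[4↦5]→  2·5^2 + 2·5 + 1 = 61  −1 ⇒ G_3=60
G_3=60  [base 5] 2·5^2 + 2·5  →[5↦6]→  2·6^2 + 2·6 = 84  −1 ⇒ G_4=83
G_4=83  [base 6] 2·6^2 + 6 + 5  →[6↦7]→  2·7^2 + 7 + 5 = 110  −1 ⇒ G_5=109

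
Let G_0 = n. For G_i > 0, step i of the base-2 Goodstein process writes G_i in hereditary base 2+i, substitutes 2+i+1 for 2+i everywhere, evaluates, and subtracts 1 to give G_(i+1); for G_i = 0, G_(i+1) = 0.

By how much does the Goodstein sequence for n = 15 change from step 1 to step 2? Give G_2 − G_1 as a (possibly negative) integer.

[0] 15 ≡ 2^(2 + 1) + 2^2 + 2 + 1 (base 2). Lift 3: 112. −1: 111.
[1] 111 ≡ 3^(3 + 1) + 3^3 + 3 (base 3). Lift 4: 1284. −1: 1283.

1172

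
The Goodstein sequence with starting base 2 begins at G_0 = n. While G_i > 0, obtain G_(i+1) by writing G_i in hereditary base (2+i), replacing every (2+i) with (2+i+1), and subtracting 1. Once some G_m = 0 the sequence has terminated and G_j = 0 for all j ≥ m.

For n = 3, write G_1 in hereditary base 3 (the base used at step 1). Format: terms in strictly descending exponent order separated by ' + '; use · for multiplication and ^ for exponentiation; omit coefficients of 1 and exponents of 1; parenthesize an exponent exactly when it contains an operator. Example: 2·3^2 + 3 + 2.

(0) 3|_2 = 2 + 1 ↦ 3 + 1|_3 = 4 ⇒ 3
(1) 3|_3 = 3 ↦ 4|_4 = 4 ⇒ 3

3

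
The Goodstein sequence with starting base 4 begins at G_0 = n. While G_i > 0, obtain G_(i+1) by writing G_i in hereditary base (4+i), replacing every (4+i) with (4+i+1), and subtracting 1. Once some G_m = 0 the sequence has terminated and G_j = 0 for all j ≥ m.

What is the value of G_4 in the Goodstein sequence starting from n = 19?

19 —HB4→ 4^2 + 3 —bump→ 5^2 + 3 = 28 —(−1)→ 27
27 —HB5→ 5^2 + 2 —bump→ 6^2 + 2 = 38 —(−1)→ 37
37 —HB6→ 6^2 + 1 —bump→ 7^2 + 1 = 50 —(−1)→ 49
49 —HB7→ 7^2 —bump→ 8^2 = 64 —(−1)→ 63
63 —HB8→ 7·8 + 7 —bump→ 7·9 + 7 = 70 —(−1)→ 69

63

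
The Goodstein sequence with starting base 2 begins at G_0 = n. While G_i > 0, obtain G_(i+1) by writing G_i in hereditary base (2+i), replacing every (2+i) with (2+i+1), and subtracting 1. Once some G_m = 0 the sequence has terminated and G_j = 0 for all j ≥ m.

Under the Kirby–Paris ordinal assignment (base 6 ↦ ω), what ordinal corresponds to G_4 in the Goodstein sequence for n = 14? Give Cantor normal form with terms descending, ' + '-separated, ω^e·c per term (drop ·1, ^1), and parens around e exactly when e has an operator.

(0) 14|_2 = 2^(2 + 1) + 2^2 + 2 ↦ 3^(3 + 1) + 3^3 + 3|_3 = 111 ⇒ 110
(1) 110|_3 = 3^(3 + 1) + 3^3 + 2 ↦ 4^(4 + 1) + 4^4 + 2|_4 = 1282 ⇒ 1281
(2) 1281|_4 = 4^(4 + 1) + 4^4 + 1 ↦ 5^(5 + 1) + 5^5 + 1|_5 = 18751 ⇒ 18750
(3) 18750|_5 = 5^(5 + 1) + 5^5 ↦ 6^(6 + 1) + 6^6|_6 = 326592 ⇒ 326591
(4) 326591|_6 = 6^(6 + 1) + 5·6^5 + 5·6^4 + 5·6^3 + 5·6^2 + 5·6 + 5 ↦ 7^(7 + 1) + 5·7^5 + 5·7^4 + 5·7^3 + 5·7^2 + 5·7 + 5|_7 = 5862841 ⇒ 5862840

ω^(ω + 1) + ω^5·5 + ω^4·5 + ω^3·5 + ω^2·5 + ω·5 + 5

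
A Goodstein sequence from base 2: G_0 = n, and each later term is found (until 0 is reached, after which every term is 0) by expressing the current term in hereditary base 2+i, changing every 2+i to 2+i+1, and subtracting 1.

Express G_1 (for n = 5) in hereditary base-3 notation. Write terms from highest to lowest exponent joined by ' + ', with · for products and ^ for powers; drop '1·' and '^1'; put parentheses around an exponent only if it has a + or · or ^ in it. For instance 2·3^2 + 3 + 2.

3^3

[0] 5 ≡ 2^2 + 1 (base 2). Lift 3: 28. −1: 27.
[1] 27 ≡ 3^3 (base 3). Lift 4: 256. −1: 255.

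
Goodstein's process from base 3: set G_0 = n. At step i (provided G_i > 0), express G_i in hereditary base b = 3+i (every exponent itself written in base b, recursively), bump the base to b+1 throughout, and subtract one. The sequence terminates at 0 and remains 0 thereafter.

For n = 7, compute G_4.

9

step 0: 7 = 2·3 + 1; sub 4 for 3: 2·4 + 1; = 9; G_1 = 9−1 = 8
step 1: 8 = 2·4; sub 5 for 4: 2·5; = 10; G_2 = 10−1 = 9
step 2: 9 = 5 + 4; sub 6 for 5: 6 + 4; = 10; G_3 = 10−1 = 9
step 3: 9 = 6 + 3; sub 7 for 6: 7 + 3; = 10; G_4 = 10−1 = 9
step 4: 9 = 7 + 2; sub 8 for 7: 8 + 2; = 10; G_5 = 10−1 = 9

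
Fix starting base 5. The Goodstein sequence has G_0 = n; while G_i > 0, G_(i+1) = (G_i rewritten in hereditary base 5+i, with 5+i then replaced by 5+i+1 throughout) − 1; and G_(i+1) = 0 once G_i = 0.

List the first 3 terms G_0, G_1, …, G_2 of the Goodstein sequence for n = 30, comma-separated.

30, 41, 53

step 0: 30 = 5^2 + 5; sub 6 for 5: 6^2 + 6; = 42; G_1 = 42−1 = 41
step 1: 41 = 6^2 + 5; sub 7 for 6: 7^2 + 5; = 54; G_2 = 54−1 = 53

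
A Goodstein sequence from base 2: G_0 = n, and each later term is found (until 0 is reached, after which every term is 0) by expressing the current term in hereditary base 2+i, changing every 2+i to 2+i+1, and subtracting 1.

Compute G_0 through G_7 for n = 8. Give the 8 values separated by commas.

i=0: 8 = 2^(2 + 1) (b=2); 2→3: 3^(3 + 1) = 81; 81−1 = 80
i=1: 80 = 2·3^3 + 2·3^2 + 2·3 + 2 (b=3); 3→4: 2·4^4 + 2·4^2 + 2·4 + 2 = 554; 554−1 = 553
i=2: 553 = 2·4^4 + 2·4^2 + 2·4 + 1 (b=4); 4→5: 2·5^5 + 2·5^2 + 2·5 + 1 = 6311; 6311−1 = 6310
i=3: 6310 = 2·5^5 + 2·5^2 + 2·5 (b=5); 5→6: 2·6^6 + 2·6^2 + 2·6 = 93396; 93396−1 = 93395
i=4: 93395 = 2·6^6 + 2·6^2 + 6 + 5 (b=6); 6→7: 2·7^7 + 2·7^2 + 7 + 5 = 1647196; 1647196−1 = 1647195
i=5: 1647195 = 2·7^7 + 2·7^2 + 7 + 4 (b=7); 7→8: 2·8^8 + 2·8^2 + 8 + 4 = 33554572; 33554572−1 = 33554571
i=6: 33554571 = 2·8^8 + 2·8^2 + 8 + 3 (b=8); 8→9: 2·9^9 + 2·9^2 + 9 + 3 = 774841152; 774841152−1 = 774841151

8, 80, 553, 6310, 93395, 1647195, 33554571, 774841151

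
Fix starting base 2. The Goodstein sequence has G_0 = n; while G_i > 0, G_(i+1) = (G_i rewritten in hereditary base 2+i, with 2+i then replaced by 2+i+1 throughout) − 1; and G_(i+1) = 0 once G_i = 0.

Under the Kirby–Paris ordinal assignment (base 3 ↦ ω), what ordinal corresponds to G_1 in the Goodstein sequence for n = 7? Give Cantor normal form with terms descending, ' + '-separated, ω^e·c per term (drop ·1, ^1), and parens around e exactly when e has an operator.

ω^ω + ω

(0) 7|_2 = 2^2 + 2 + 1 ↦ 3^3 + 3 + 1|_3 = 31 ⇒ 30
(1) 30|_3 = 3^3 + 3 ↦ 4^4 + 4|_4 = 260 ⇒ 259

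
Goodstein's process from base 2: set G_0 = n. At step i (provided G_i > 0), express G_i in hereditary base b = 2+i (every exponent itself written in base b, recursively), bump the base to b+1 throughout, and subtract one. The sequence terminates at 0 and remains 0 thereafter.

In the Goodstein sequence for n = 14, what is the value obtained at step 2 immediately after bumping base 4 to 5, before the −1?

[0] 14 ≡ 2^(2 + 1) + 2^2 + 2 (base 2). Lift 3: 111. −1: 110.
[1] 110 ≡ 3^(3 + 1) + 3^3 + 2 (base 3). Lift 4: 1282. −1: 1281.
[2] 1281 ≡ 4^(4 + 1) + 4^4 + 1 (base 4). Lift 5: 18751. −1: 18750.

18751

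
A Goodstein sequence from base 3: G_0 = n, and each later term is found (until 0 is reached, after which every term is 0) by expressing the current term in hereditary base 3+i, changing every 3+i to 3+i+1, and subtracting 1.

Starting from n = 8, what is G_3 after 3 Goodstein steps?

11

base 3: 8 = 2·3 + 2; at 4: 2·4 + 2 = 10; next = 9
base 4: 9 = 2·4 + 1; at 5: 2·5 + 1 = 11; next = 10
base 5: 10 = 2·5; at 6: 2·6 = 12; next = 11
base 6: 11 = 6 + 5; at 7: 7 + 5 = 12; next = 11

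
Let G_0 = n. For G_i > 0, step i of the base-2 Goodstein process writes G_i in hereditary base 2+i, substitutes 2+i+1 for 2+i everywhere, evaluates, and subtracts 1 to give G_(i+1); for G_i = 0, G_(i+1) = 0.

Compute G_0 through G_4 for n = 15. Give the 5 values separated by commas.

step 0: 15 = 2^(2 + 1) + 2^2 + 2 + 1; sub 3 for 2: 3^(3 + 1) + 3^3 + 3 + 1; = 112; G_1 = 112−1 = 111
step 1: 111 = 3^(3 + 1) + 3^3 + 3; sub 4 for 3: 4^(4 + 1) + 4^4 + 4; = 1284; G_2 = 1284−1 = 1283
step 2: 1283 = 4^(4 + 1) + 4^4 + 3; sub 5 for 4: 5^(5 + 1) + 5^5 + 3; = 18753; G_3 = 18753−1 = 18752
step 3: 18752 = 5^(5 + 1) + 5^5 + 2; sub 6 for 5: 6^(6 + 1) + 6^6 + 2; = 326594; G_4 = 326594−1 = 326593

15, 111, 1283, 18752, 326593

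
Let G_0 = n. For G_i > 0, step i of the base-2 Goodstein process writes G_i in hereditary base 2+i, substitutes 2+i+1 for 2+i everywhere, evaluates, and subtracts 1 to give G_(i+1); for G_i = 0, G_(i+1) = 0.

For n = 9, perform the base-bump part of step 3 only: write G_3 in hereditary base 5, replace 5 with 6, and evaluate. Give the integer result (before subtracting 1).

G_0=9  [base 2] 2^(2 + 1) + 1  →[2↦3]→  3^(3 + 1) + 1 = 82  −1 ⇒ G_1=81
G_1=81  [base 3] 3^(3 + 1)  →[3↦4]→  4^(4 + 1) = 1024  −1 ⇒ G_2=1023
G_2=1023  [base 4] 3·4^4 + 3·4^3 + 3·4^2 + 3·4 + 3  →[4↦5]→  3·5^5 + 3·5^3 + 3·5^2 + 3·5 + 3 = 9843  −1 ⇒ G_3=9842
G_3=9842  [base 5] 3·5^5 + 3·5^3 + 3·5^2 + 3·5 + 2  →[5↦6]→  3·6^6 + 3·6^3 + 3·6^2 + 3·6 + 2 = 140744  −1 ⇒ G_4=140743

140744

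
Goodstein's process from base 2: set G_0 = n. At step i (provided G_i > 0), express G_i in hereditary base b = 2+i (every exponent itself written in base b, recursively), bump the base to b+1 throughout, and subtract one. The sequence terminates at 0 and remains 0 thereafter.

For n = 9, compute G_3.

9842

G_0 = 9. HB_2(9) = 2^(2 + 1) + 1. Bump = 82. G_1 = 81.
G_1 = 81. HB_3(81) = 3^(3 + 1). Bump = 1024. G_2 = 1023.
G_2 = 1023. HB_4(1023) = 3·4^4 + 3·4^3 + 3·4^2 + 3·4 + 3. Bump = 9843. G_3 = 9842.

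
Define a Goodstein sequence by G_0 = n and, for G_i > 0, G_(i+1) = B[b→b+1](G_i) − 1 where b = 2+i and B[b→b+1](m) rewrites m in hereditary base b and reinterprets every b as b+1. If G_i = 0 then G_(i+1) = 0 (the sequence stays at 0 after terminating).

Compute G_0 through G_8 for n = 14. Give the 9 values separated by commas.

14, 110, 1281, 18750, 326591, 5862840, 134404971, 3487116548, 100000555551

G_0=14  [base 2] 2^(2 + 1) + 2^2 + 2  →[2↦3]→  3^(3 + 1) + 3^3 + 3 = 111  −1 ⇒ G_1=110
G_1=110  [base 3] 3^(3 + 1) + 3^3 + 2  →[3↦4]→  4^(4 + 1) + 4^4 + 2 = 1282  −1 ⇒ G_2=1281
G_2=1281  [base 4] 4^(4 + 1) + 4^4 + 1  →[4↦5]→  5^(5 + 1) + 5^5 + 1 = 18751  −1 ⇒ G_3=18750
G_3=18750  [base 5] 5^(5 + 1) + 5^5  →[5↦6]→  6^(6 + 1) + 6^6 = 326592  −1 ⇒ G_4=326591
G_4=326591  [base 6] 6^(6 + 1) + 5·6^5 + 5·6^4 + 5·6^3 + 5·6^2 + 5·6 + 5  →[6↦7]→  7^(7 + 1) + 5·7^5 + 5·7^4 + 5·7^3 + 5·7^2 + 5·7 + 5 = 5862841  −1 ⇒ G_5=5862840
G_5=5862840  [base 7] 7^(7 + 1) + 5·7^5 + 5·7^4 + 5·7^3 + 5·7^2 + 5·7 + 4  →[7↦8]→  8^(8 + 1) + 5·8^5 + 5·8^4 + 5·8^3 + 5·8^2 + 5·8 + 4 = 134404972  −1 ⇒ G_6=134404971
G_6=134404971  [base 8] 8^(8 + 1) + 5·8^5 + 5·8^4 + 5·8^3 + 5·8^2 + 5·8 + 3  →[8↦9]→  9^(9 + 1) + 5·9^5 + 5·9^4 + 5·9^3 + 5·9^2 + 5·9 + 3 = 3487116549  −1 ⇒ G_7=3487116548
G_7=3487116548  [base 9] 9^(9 + 1) + 5·9^5 + 5·9^4 + 5·9^3 + 5·9^2 + 5·9 + 2  →[9↦10]→  10^(10 + 1) + 5·10^5 + 5·10^4 + 5·10^3 + 5·10^2 + 5·10 + 2 = 100000555552  −1 ⇒ G_8=100000555551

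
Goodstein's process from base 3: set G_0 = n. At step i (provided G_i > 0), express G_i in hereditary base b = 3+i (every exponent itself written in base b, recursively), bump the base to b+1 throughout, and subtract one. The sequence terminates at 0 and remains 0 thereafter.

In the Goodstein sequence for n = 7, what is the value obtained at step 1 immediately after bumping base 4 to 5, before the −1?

base 3: 7 = 2·3 + 1; at 4: 2·4 + 1 = 9; next = 8
base 4: 8 = 2·4; at 5: 2·5 = 10; next = 9

10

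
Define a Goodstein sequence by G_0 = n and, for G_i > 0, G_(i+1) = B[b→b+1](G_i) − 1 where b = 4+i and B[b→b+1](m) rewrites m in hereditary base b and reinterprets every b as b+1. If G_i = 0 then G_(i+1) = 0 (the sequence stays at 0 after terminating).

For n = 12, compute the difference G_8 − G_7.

step 0: 12 = 3·4; sub 5 for 4: 3·5; = 15; G_1 = 15−1 = 14
step 1: 14 = 2·5 + 4; sub 6 for 5: 2·6 + 4; = 16; G_2 = 16−1 = 15
step 2: 15 = 2·6 + 3; sub 7 for 6: 2·7 + 3; = 17; G_3 = 17−1 = 16
step 3: 16 = 2·7 + 2; sub 8 for 7: 2·8 + 2; = 18; G_4 = 18−1 = 17
step 4: 17 = 2·8 + 1; sub 9 for 8: 2·9 + 1; = 19; G_5 = 19−1 = 18
step 5: 18 = 2·9; sub 10 for 9: 2·10; = 20; G_6 = 20−1 = 19
step 6: 19 = 10 + 9; sub 11 for 10: 11 + 9; = 20; G_7 = 20−1 = 19
step 7: 19 = 11 + 8; sub 12 for 11: 12 + 8; = 20; G_8 = 20−1 = 19

0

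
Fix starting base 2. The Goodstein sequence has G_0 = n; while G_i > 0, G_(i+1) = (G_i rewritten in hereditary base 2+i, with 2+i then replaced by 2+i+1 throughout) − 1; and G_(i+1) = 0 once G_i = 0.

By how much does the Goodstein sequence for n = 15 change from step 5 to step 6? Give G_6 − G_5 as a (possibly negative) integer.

144406599

[0] 15 ≡ 2^(2 + 1) + 2^2 + 2 + 1 (base 2). Lift 3: 112. −1: 111.
[1] 111 ≡ 3^(3 + 1) + 3^3 + 3 (base 3). Lift 4: 1284. −1: 1283.
[2] 1283 ≡ 4^(4 + 1) + 4^4 + 3 (base 4). Lift 5: 18753. −1: 18752.
[3] 18752 ≡ 5^(5 + 1) + 5^5 + 2 (base 5). Lift 6: 326594. −1: 326593.
[4] 326593 ≡ 6^(6 + 1) + 6^6 + 1 (base 6). Lift 7: 6588345. −1: 6588344.
[5] 6588344 ≡ 7^(7 + 1) + 7^7 (base 7). Lift 8: 150994944. −1: 150994943.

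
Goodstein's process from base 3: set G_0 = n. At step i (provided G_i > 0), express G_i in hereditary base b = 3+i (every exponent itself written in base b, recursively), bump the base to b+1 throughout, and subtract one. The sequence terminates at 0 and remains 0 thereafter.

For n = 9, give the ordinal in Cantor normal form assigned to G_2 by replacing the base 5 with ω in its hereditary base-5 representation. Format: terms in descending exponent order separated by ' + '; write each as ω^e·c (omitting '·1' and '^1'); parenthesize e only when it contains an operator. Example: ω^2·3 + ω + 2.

base 3: 9 = 3^2; at 4: 4^2 = 16; next = 15
base 4: 15 = 3·4 + 3; at 5: 3·5 + 3 = 18; next = 17

ω·3 + 2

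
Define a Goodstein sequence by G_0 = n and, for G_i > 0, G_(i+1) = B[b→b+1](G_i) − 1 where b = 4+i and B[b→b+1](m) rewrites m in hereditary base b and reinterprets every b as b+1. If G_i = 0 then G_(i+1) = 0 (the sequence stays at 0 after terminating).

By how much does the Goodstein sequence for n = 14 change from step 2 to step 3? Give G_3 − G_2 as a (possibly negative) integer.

(0) 14|_4 = 3·4 + 2 ↦ 3·5 + 2|_5 = 17 ⇒ 16
(1) 16|_5 = 3·5 + 1 ↦ 3·6 + 1|_6 = 19 ⇒ 18
(2) 18|_6 = 3·6 ↦ 3·7|_7 = 21 ⇒ 20

2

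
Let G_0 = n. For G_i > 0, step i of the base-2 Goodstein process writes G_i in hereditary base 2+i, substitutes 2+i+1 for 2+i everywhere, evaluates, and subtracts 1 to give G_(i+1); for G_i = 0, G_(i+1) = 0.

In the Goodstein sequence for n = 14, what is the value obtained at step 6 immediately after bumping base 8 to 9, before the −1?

i=0: 14 = 2^(2 + 1) + 2^2 + 2 (b=2); 2→3: 3^(3 + 1) + 3^3 + 3 = 111; 111−1 = 110
i=1: 110 = 3^(3 + 1) + 3^3 + 2 (b=3); 3→4: 4^(4 + 1) + 4^4 + 2 = 1282; 1282−1 = 1281
i=2: 1281 = 4^(4 + 1) + 4^4 + 1 (b=4); 4→5: 5^(5 + 1) + 5^5 + 1 = 18751; 18751−1 = 18750
i=3: 18750 = 5^(5 + 1) + 5^5 (b=5); 5→6: 6^(6 + 1) + 6^6 = 326592; 326592−1 = 326591
i=4: 326591 = 6^(6 + 1) + 5·6^5 + 5·6^4 + 5·6^3 + 5·6^2 + 5·6 + 5 (b=6); 6→7: 7^(7 + 1) + 5·7^5 + 5·7^4 + 5·7^3 + 5·7^2 + 5·7 + 5 = 5862841; 5862841−1 = 5862840
i=5: 5862840 = 7^(7 + 1) + 5·7^5 + 5·7^4 + 5·7^3 + 5·7^2 + 5·7 + 4 (b=7); 7→8: 8^(8 + 1) + 5·8^5 + 5·8^4 + 5·8^3 + 5·8^2 + 5·8 + 4 = 134404972; 134404972−1 = 134404971

3487116549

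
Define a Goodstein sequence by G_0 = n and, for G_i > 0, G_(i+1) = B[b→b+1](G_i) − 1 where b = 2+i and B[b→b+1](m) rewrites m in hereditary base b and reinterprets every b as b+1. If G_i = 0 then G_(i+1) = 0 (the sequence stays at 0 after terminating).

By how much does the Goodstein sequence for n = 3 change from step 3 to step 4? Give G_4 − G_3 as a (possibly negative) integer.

-1

G_0 = 3. HB_2(3) = 2 + 1. Bump = 4. G_1 = 3.
G_1 = 3. HB_3(3) = 3. Bump = 4. G_2 = 3.
G_2 = 3. HB_4(3) = 3. Bump = 3. G_3 = 2.
G_3 = 2. HB_5(2) = 2. Bump = 2. G_4 = 1.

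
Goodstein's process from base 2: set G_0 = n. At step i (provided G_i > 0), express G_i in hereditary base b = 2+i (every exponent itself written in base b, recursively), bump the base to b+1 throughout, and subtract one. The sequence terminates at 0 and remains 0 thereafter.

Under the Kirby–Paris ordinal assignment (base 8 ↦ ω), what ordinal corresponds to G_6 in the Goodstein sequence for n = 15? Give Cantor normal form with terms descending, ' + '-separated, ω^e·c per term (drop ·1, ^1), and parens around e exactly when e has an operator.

G_0 = 15. HB_2(15) = 2^(2 + 1) + 2^2 + 2 + 1. Bump = 112. G_1 = 111.
G_1 = 111. HB_3(111) = 3^(3 + 1) + 3^3 + 3. Bump = 1284. G_2 = 1283.
G_2 = 1283. HB_4(1283) = 4^(4 + 1) + 4^4 + 3. Bump = 18753. G_3 = 18752.
G_3 = 18752. HB_5(18752) = 5^(5 + 1) + 5^5 + 2. Bump = 326594. G_4 = 326593.
G_4 = 326593. HB_6(326593) = 6^(6 + 1) + 6^6 + 1. Bump = 6588345. G_5 = 6588344.
G_5 = 6588344. HB_7(6588344) = 7^(7 + 1) + 7^7. Bump = 150994944. G_6 = 150994943.
G_6 = 150994943. HB_8(150994943) = 8^(8 + 1) + 7·8^7 + 7·8^6 + 7·8^5 + 7·8^4 + 7·8^3 + 7·8^2 + 7·8 + 7. Bump = 3524450281. G_7 = 3524450280.

ω^(ω + 1) + ω^7·7 + ω^6·7 + ω^5·7 + ω^4·7 + ω^3·7 + ω^2·7 + ω·7 + 7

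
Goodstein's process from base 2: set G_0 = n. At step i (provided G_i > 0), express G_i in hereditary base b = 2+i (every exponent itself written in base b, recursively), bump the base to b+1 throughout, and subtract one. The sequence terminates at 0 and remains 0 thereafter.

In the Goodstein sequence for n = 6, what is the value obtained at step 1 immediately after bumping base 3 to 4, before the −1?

(0) 6|_2 = 2^2 + 2 ↦ 3^3 + 3|_3 = 30 ⇒ 29
(1) 29|_3 = 3^3 + 2 ↦ 4^4 + 2|_4 = 258 ⇒ 257

258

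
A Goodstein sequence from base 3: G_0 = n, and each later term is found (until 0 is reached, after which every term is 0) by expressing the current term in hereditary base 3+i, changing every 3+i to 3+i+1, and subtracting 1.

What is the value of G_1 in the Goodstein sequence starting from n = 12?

19

(0) 12|_3 = 3^2 + 3 ↦ 4^2 + 4|_4 = 20 ⇒ 19
(1) 19|_4 = 4^2 + 3 ↦ 5^2 + 3|_5 = 28 ⇒ 27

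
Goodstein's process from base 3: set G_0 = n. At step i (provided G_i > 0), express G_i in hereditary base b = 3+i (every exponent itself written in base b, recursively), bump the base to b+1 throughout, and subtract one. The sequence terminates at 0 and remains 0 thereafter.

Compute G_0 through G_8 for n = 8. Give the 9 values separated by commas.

8, 9, 10, 11, 11, 11, 11, 11, 11

G_0=8  [base 3] 2·3 + 2  →[3↦4]→  2·4 + 2 = 10  −1 ⇒ G_1=9
G_1=9  [base 4] 2·4 + 1  →[4↦5]→  2·5 + 1 = 11  −1 ⇒ G_2=10
G_2=10  [base 5] 2·5  →[5↦6]→  2·6 = 12  −1 ⇒ G_3=11
G_3=11  [base 6] 6 + 5  →[6↦7]→  7 + 5 = 12  −1 ⇒ G_4=11
G_4=11  [base 7] 7 + 4  →[7↦8]→  8 + 4 = 12  −1 ⇒ G_5=11
G_5=11  [base 8] 8 + 3  →[8↦9]→  9 + 3 = 12  −1 ⇒ G_6=11
G_6=11  [base 9] 9 + 2  →[9↦10]→  10 + 2 = 12  −1 ⇒ G_7=11
G_7=11  [base 10] 10 + 1  →[10↦11]→  11 + 1 = 12  −1 ⇒ G_8=11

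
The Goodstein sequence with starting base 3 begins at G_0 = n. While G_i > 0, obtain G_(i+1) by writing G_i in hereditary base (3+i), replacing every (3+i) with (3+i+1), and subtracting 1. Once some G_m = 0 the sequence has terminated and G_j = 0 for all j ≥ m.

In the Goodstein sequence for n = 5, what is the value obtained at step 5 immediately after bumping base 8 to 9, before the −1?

G_0 = 5. HB_3(5) = 3 + 2. Bump = 6. G_1 = 5.
G_1 = 5. HB_4(5) = 4 + 1. Bump = 6. G_2 = 5.
G_2 = 5. HB_5(5) = 5. Bump = 6. G_3 = 5.
G_3 = 5. HB_6(5) = 5. Bump = 5. G_4 = 4.
G_4 = 4. HB_7(4) = 4. Bump = 4. G_5 = 3.
G_5 = 3. HB_8(3) = 3. Bump = 3. G_6 = 2.

3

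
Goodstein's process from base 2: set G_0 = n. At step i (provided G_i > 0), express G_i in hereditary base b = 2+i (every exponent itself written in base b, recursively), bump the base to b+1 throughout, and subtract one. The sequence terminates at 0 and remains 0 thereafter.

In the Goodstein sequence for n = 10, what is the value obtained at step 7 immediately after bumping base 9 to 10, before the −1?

G_0=10  [base 2] 2^(2 + 1) + 2  →[2↦3]→  3^(3 + 1) + 3 = 84  −1 ⇒ G_1=83
G_1=83  [base 3] 3^(3 + 1) + 2  →[3↦4]→  4^(4 + 1) + 2 = 1026  −1 ⇒ G_2=1025
G_2=1025  [base 4] 4^(4 + 1) + 1  →[4↦5]→  5^(5 + 1) + 1 = 15626  −1 ⇒ G_3=15625
G_3=15625  [base 5] 5^(5 + 1)  →[5↦6]→  6^(6 + 1) = 279936  −1 ⇒ G_4=279935
G_4=279935  [base 6] 5·6^6 + 5·6^5 + 5·6^4 + 5·6^3 + 5·6^2 + 5·6 + 5  →[6↦7]→  5·7^7 + 5·7^5 + 5·7^4 + 5·7^3 + 5·7^2 + 5·7 + 5 = 4215755  −1 ⇒ G_5=4215754
G_5=4215754  [base 7] 5·7^7 + 5·7^5 + 5·7^4 + 5·7^3 + 5·7^2 + 5·7 + 4  →[7↦8]→  5·8^8 + 5·8^5 + 5·8^4 + 5·8^3 + 5·8^2 + 5·8 + 4 = 84073324  −1 ⇒ G_6=84073323
G_6=84073323  [base 8] 5·8^8 + 5·8^5 + 5·8^4 + 5·8^3 + 5·8^2 + 5·8 + 3  →[8↦9]→  5·9^9 + 5·9^5 + 5·9^4 + 5·9^3 + 5·9^2 + 5·9 + 3 = 1937434593  −1 ⇒ G_7=1937434592
G_7=1937434592  [base 9] 5·9^9 + 5·9^5 + 5·9^4 + 5·9^3 + 5·9^2 + 5·9 + 2  →[9↦10]→  5·10^10 + 5·10^5 + 5·10^4 + 5·10^3 + 5·10^2 + 5·10 + 2 = 50000555552  −1 ⇒ G_8=50000555551

50000555552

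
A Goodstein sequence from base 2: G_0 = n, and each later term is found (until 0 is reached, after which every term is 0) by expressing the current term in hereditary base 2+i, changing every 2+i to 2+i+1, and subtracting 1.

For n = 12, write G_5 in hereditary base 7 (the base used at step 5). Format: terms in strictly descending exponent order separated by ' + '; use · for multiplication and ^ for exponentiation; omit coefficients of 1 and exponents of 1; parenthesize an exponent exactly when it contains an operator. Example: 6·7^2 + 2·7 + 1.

step 0: 12 = 2^(2 + 1) + 2^2; sub 3 for 2: 3^(3 + 1) + 3^3; = 108; G_1 = 108−1 = 107
step 1: 107 = 3^(3 + 1) + 2·3^2 + 2·3 + 2; sub 4 for 3: 4^(4 + 1) + 2·4^2 + 2·4 + 2; = 1066; G_2 = 1066−1 = 1065
step 2: 1065 = 4^(4 + 1) + 2·4^2 + 2·4 + 1; sub 5 for 4: 5^(5 + 1) + 2·5^2 + 2·5 + 1; = 15686; G_3 = 15686−1 = 15685
step 3: 15685 = 5^(5 + 1) + 2·5^2 + 2·5; sub 6 for 5: 6^(6 + 1) + 2·6^2 + 2·6; = 280020; G_4 = 280020−1 = 280019
step 4: 280019 = 6^(6 + 1) + 2·6^2 + 6 + 5; sub 7 for 6: 7^(7 + 1) + 2·7^2 + 7 + 5; = 5764911; G_5 = 5764911−1 = 5764910

7^(7 + 1) + 2·7^2 + 7 + 4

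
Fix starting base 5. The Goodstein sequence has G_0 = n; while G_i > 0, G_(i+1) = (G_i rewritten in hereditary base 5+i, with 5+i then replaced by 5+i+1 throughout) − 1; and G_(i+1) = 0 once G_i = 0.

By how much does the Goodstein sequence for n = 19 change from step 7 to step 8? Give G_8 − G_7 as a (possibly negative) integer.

1

i=0: 19 = 3·5 + 4 (b=5); 5→6: 3·6 + 4 = 22; 22−1 = 21
i=1: 21 = 3·6 + 3 (b=6); 6→7: 3·7 + 3 = 24; 24−1 = 23
i=2: 23 = 3·7 + 2 (b=7); 7→8: 3·8 + 2 = 26; 26−1 = 25
i=3: 25 = 3·8 + 1 (b=8); 8→9: 3·9 + 1 = 28; 28−1 = 27
i=4: 27 = 3·9 (b=9); 9→10: 3·10 = 30; 30−1 = 29
i=5: 29 = 2·10 + 9 (b=10); 10→11: 2·11 + 9 = 31; 31−1 = 30
i=6: 30 = 2·11 + 8 (b=11); 11→12: 2·12 + 8 = 32; 32−1 = 31
i=7: 31 = 2·12 + 7 (b=12); 12→13: 2·13 + 7 = 33; 33−1 = 32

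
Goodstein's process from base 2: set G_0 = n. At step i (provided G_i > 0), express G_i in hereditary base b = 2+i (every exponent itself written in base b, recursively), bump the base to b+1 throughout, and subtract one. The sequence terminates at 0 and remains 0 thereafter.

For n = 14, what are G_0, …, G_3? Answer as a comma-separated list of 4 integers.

14, 110, 1281, 18750

base 2: 14 = 2^(2 + 1) + 2^2 + 2; at 3: 3^(3 + 1) + 3^3 + 3 = 111; next = 110
base 3: 110 = 3^(3 + 1) + 3^3 + 2; at 4: 4^(4 + 1) + 4^4 + 2 = 1282; next = 1281
base 4: 1281 = 4^(4 + 1) + 4^4 + 1; at 5: 5^(5 + 1) + 5^5 + 1 = 18751; next = 18750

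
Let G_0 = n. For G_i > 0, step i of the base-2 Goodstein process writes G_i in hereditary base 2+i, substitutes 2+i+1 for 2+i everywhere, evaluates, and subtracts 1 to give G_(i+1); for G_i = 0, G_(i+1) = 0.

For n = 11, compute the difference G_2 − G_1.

G_0 = 11. HB_2(11) = 2^(2 + 1) + 2 + 1. Bump = 85. G_1 = 84.
G_1 = 84. HB_3(84) = 3^(3 + 1) + 3. Bump = 1028. G_2 = 1027.

943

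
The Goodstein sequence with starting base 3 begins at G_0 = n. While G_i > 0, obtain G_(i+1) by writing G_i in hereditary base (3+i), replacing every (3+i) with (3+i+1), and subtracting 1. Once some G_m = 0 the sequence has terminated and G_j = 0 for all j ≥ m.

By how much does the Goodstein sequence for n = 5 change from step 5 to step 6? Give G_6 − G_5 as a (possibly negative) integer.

-1

G_0 = 5. HB_3(5) = 3 + 2. Bump = 6. G_1 = 5.
G_1 = 5. HB_4(5) = 4 + 1. Bump = 6. G_2 = 5.
G_2 = 5. HB_5(5) = 5. Bump = 6. G_3 = 5.
G_3 = 5. HB_6(5) = 5. Bump = 5. G_4 = 4.
G_4 = 4. HB_7(4) = 4. Bump = 4. G_5 = 3.
G_5 = 3. HB_8(3) = 3. Bump = 3. G_6 = 2.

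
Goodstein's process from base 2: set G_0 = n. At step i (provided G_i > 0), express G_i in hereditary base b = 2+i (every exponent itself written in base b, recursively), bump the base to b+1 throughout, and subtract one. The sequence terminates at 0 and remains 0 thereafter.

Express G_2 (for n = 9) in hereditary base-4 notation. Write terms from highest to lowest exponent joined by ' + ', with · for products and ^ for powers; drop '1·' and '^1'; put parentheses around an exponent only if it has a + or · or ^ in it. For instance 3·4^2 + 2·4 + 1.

3·4^4 + 3·4^3 + 3·4^2 + 3·4 + 3

i=0: 9 = 2^(2 + 1) + 1 (b=2); 2→3: 3^(3 + 1) + 1 = 82; 82−1 = 81
i=1: 81 = 3^(3 + 1) (b=3); 3→4: 4^(4 + 1) = 1024; 1024−1 = 1023
i=2: 1023 = 3·4^4 + 3·4^3 + 3·4^2 + 3·4 + 3 (b=4); 4→5: 3·5^5 + 3·5^3 + 3·5^2 + 3·5 + 3 = 9843; 9843−1 = 9842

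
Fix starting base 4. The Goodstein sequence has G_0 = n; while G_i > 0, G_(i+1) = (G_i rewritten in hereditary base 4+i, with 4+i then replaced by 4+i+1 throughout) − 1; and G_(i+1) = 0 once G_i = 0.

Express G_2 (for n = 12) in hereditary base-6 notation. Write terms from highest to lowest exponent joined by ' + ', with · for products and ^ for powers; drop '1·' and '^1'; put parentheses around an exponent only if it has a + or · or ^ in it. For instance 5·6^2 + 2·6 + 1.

i=0: 12 = 3·4 (b=4); 4→5: 3·5 = 15; 15−1 = 14
i=1: 14 = 2·5 + 4 (b=5); 5→6: 2·6 + 4 = 16; 16−1 = 15
i=2: 15 = 2·6 + 3 (b=6); 6→7: 2·7 + 3 = 17; 17−1 = 16

2·6 + 3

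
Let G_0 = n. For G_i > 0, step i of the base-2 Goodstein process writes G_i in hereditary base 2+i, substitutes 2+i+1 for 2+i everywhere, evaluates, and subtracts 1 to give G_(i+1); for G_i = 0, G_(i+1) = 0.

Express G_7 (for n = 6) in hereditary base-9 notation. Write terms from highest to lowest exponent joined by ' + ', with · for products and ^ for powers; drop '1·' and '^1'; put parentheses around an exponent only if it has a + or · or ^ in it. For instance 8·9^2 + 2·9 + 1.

5·9^5 + 5·9^4 + 5·9^3 + 5·9^2 + 5·9 + 2

step 0: 6 = 2^2 + 2; sub 3 for 2: 3^3 + 3; = 30; G_1 = 30−1 = 29
step 1: 29 = 3^3 + 2; sub 4 for 3: 4^4 + 2; = 258; G_2 = 258−1 = 257
step 2: 257 = 4^4 + 1; sub 5 for 4: 5^5 + 1; = 3126; G_3 = 3126−1 = 3125
step 3: 3125 = 5^5; sub 6 for 5: 6^6; = 46656; G_4 = 46656−1 = 46655
step 4: 46655 = 5·6^5 + 5·6^4 + 5·6^3 + 5·6^2 + 5·6 + 5; sub 7 for 6: 5·7^5 + 5·7^4 + 5·7^3 + 5·7^2 + 5·7 + 5; = 98040; G_5 = 98040−1 = 98039
step 5: 98039 = 5·7^5 + 5·7^4 + 5·7^3 + 5·7^2 + 5·7 + 4; sub 8 for 7: 5·8^5 + 5·8^4 + 5·8^3 + 5·8^2 + 5·8 + 4; = 187244; G_6 = 187244−1 = 187243
step 6: 187243 = 5·8^5 + 5·8^4 + 5·8^3 + 5·8^2 + 5·8 + 3; sub 9 for 8: 5·9^5 + 5·9^4 + 5·9^3 + 5·9^2 + 5·9 + 3; = 332148; G_7 = 332148−1 = 332147
step 7: 332147 = 5·9^5 + 5·9^4 + 5·9^3 + 5·9^2 + 5·9 + 2; sub 10 for 9: 5·10^5 + 5·10^4 + 5·10^3 + 5·10^2 + 5·10 + 2; = 555552; G_8 = 555552−1 = 555551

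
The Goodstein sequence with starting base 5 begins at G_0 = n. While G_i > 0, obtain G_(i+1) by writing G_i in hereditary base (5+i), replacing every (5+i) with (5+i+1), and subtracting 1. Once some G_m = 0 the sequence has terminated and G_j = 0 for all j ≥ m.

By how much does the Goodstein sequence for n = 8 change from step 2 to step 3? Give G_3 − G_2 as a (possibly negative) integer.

8 —HB5→ 5 + 3 —bump→ 6 + 3 = 9 —(−1)→ 8
8 —HB6→ 6 + 2 —bump→ 7 + 2 = 9 —(−1)→ 8
8 —HB7→ 7 + 1 —bump→ 8 + 1 = 9 —(−1)→ 8

0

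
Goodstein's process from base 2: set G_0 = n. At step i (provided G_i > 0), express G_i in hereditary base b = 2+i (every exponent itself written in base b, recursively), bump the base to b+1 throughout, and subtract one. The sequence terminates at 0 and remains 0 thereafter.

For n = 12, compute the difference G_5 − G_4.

step 0: 12 = 2^(2 + 1) + 2^2; sub 3 for 2: 3^(3 + 1) + 3^3; = 108; G_1 = 108−1 = 107
step 1: 107 = 3^(3 + 1) + 2·3^2 + 2·3 + 2; sub 4 for 3: 4^(4 + 1) + 2·4^2 + 2·4 + 2; = 1066; G_2 = 1066−1 = 1065
step 2: 1065 = 4^(4 + 1) + 2·4^2 + 2·4 + 1; sub 5 for 4: 5^(5 + 1) + 2·5^2 + 2·5 + 1; = 15686; G_3 = 15686−1 = 15685
step 3: 15685 = 5^(5 + 1) + 2·5^2 + 2·5; sub 6 for 5: 6^(6 + 1) + 2·6^2 + 2·6; = 280020; G_4 = 280020−1 = 280019
step 4: 280019 = 6^(6 + 1) + 2·6^2 + 6 + 5; sub 7 for 6: 7^(7 + 1) + 2·7^2 + 7 + 5; = 5764911; G_5 = 5764911−1 = 5764910

5484891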